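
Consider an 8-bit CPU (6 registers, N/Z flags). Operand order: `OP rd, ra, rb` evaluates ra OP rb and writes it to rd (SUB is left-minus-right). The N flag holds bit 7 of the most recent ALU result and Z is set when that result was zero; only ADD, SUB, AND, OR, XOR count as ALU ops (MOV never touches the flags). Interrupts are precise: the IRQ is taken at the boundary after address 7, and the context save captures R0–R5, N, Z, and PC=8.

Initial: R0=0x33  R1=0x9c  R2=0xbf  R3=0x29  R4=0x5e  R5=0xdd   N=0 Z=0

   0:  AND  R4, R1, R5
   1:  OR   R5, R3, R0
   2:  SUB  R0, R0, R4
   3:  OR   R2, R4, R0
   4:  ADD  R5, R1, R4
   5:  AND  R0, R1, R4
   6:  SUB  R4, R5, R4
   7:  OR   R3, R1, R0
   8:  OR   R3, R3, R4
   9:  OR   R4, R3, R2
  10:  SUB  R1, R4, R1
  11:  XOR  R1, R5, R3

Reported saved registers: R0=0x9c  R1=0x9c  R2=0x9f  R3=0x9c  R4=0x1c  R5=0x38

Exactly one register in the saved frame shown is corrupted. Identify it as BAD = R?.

BAD = R4

after  0: R0=0x33 R1=0x9c R2=0xbf R3=0x29 R4=0x9c R5=0xdd  N=1 Z=0
after  1: R0=0x33 R1=0x9c R2=0xbf R3=0x29 R4=0x9c R5=0x3b  N=0 Z=0
after  2: R0=0x97 R1=0x9c R2=0xbf R3=0x29 R4=0x9c R5=0x3b  N=1 Z=0
after  3: R0=0x97 R1=0x9c R2=0x9f R3=0x29 R4=0x9c R5=0x3b  N=1 Z=0
after  4: R0=0x97 R1=0x9c R2=0x9f R3=0x29 R4=0x9c R5=0x38  N=0 Z=0
after  5: R0=0x9c R1=0x9c R2=0x9f R3=0x29 R4=0x9c R5=0x38  N=1 Z=0
after  6: R0=0x9c R1=0x9c R2=0x9f R3=0x29 R4=0x9c R5=0x38  N=1 Z=0
after  7: R0=0x9c R1=0x9c R2=0x9f R3=0x9c R4=0x9c R5=0x38  N=1 Z=0
-- IRQ taken; context saved, return-PC = 8 --
mismatch: R4: reported 0x1c vs actual 0x9c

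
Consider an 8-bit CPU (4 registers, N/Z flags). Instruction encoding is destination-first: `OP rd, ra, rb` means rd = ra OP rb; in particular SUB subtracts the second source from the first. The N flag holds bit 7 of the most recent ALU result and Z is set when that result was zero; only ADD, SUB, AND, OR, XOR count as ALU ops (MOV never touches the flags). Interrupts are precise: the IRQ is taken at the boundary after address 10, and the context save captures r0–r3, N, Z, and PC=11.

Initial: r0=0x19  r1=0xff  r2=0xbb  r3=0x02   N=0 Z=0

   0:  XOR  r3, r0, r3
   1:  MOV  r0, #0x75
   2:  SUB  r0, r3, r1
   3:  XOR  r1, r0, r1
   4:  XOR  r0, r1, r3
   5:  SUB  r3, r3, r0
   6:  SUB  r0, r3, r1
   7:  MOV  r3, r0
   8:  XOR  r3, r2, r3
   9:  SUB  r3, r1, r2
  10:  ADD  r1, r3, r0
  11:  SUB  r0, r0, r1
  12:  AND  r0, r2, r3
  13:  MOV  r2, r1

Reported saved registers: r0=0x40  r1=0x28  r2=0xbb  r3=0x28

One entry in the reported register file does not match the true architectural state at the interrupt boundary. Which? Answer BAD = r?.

BAD = r1

after  0: r0=0x19 r1=0xff r2=0xbb r3=0x1b  N=0 Z=0
after  1: r0=0x75 r1=0xff r2=0xbb r3=0x1b  N=0 Z=0
after  2: r0=0x1c r1=0xff r2=0xbb r3=0x1b  N=0 Z=0
after  3: r0=0x1c r1=0xe3 r2=0xbb r3=0x1b  N=1 Z=0
after  4: r0=0xf8 r1=0xe3 r2=0xbb r3=0x1b  N=1 Z=0
after  5: r0=0xf8 r1=0xe3 r2=0xbb r3=0x23  N=0 Z=0
after  6: r0=0x40 r1=0xe3 r2=0xbb r3=0x23  N=0 Z=0
after  7: r0=0x40 r1=0xe3 r2=0xbb r3=0x40  N=0 Z=0
after  8: r0=0x40 r1=0xe3 r2=0xbb r3=0xfb  N=1 Z=0
after  9: r0=0x40 r1=0xe3 r2=0xbb r3=0x28  N=0 Z=0
after 10: r0=0x40 r1=0x68 r2=0xbb r3=0x28  N=0 Z=0
-- IRQ taken; context saved, return-PC = 11 --
mismatch: r1: reported 0x28 vs actual 0x68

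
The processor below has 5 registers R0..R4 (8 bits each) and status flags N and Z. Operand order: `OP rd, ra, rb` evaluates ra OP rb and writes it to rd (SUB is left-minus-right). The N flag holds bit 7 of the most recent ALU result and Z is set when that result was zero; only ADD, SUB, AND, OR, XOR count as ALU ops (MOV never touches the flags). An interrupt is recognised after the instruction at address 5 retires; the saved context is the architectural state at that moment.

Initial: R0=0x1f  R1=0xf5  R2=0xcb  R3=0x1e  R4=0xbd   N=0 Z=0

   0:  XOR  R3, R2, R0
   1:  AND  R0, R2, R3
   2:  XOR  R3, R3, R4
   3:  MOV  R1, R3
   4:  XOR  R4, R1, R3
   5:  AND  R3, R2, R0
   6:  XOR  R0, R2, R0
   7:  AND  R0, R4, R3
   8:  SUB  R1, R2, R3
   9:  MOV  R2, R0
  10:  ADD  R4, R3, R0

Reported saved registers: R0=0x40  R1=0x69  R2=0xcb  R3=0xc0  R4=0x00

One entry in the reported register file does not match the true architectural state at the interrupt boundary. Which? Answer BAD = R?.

BAD = R0

after  0: R0=0x1f R1=0xf5 R2=0xcb R3=0xd4 R4=0xbd  N=1 Z=0
after  1: R0=0xc0 R1=0xf5 R2=0xcb R3=0xd4 R4=0xbd  N=1 Z=0
after  2: R0=0xc0 R1=0xf5 R2=0xcb R3=0x69 R4=0xbd  N=0 Z=0
after  3: R0=0xc0 R1=0x69 R2=0xcb R3=0x69 R4=0xbd  N=0 Z=0
after  4: R0=0xc0 R1=0x69 R2=0xcb R3=0x69 R4=0x00  N=0 Z=1
after  5: R0=0xc0 R1=0x69 R2=0xcb R3=0xc0 R4=0x00  N=1 Z=0
-- IRQ taken; context saved, return-PC = 6 --
mismatch: R0: reported 0x40 vs actual 0xc0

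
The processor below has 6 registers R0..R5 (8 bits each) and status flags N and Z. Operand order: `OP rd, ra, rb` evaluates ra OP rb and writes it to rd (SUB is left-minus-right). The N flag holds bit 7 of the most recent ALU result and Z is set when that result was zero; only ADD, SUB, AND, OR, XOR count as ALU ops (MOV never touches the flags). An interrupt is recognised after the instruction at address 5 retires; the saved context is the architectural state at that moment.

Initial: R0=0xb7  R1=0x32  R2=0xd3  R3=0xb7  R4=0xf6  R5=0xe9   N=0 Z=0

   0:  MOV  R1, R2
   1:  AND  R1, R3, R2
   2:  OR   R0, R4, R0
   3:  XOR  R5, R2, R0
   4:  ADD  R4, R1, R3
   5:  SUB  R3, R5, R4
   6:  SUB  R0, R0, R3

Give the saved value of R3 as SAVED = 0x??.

SAVED = 0xda

after  0: R0=0xb7 R1=0xd3 R2=0xd3 R3=0xb7 R4=0xf6 R5=0xe9  N=0 Z=0
after  1: R0=0xb7 R1=0x93 R2=0xd3 R3=0xb7 R4=0xf6 R5=0xe9  N=1 Z=0
after  2: R0=0xf7 R1=0x93 R2=0xd3 R3=0xb7 R4=0xf6 R5=0xe9  N=1 Z=0
after  3: R0=0xf7 R1=0x93 R2=0xd3 R3=0xb7 R4=0xf6 R5=0x24  N=0 Z=0
after  4: R0=0xf7 R1=0x93 R2=0xd3 R3=0xb7 R4=0x4a R5=0x24  N=0 Z=0
after  5: R0=0xf7 R1=0x93 R2=0xd3 R3=0xda R4=0x4a R5=0x24  N=1 Z=0
-- IRQ taken; context saved, return-PC = 6 --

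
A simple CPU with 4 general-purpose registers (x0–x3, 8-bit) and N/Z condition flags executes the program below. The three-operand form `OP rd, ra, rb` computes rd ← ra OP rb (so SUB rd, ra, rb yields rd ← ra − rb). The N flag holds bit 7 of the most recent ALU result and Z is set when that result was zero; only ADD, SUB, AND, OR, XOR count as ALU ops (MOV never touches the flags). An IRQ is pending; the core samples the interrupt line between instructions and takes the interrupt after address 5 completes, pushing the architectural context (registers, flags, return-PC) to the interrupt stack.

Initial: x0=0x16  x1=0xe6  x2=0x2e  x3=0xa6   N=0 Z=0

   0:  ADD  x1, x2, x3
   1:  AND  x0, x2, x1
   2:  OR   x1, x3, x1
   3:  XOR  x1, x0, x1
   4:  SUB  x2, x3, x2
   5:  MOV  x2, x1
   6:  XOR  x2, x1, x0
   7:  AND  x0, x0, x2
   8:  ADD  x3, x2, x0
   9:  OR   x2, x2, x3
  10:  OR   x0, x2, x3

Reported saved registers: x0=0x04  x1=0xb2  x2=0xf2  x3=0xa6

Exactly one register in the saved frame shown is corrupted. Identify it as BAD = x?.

BAD = x1

after  0: x0=0x16 x1=0xd4 x2=0x2e x3=0xa6  N=1 Z=0
after  1: x0=0x04 x1=0xd4 x2=0x2e x3=0xa6  N=0 Z=0
after  2: x0=0x04 x1=0xf6 x2=0x2e x3=0xa6  N=1 Z=0
after  3: x0=0x04 x1=0xf2 x2=0x2e x3=0xa6  N=1 Z=0
after  4: x0=0x04 x1=0xf2 x2=0x78 x3=0xa6  N=0 Z=0
after  5: x0=0x04 x1=0xf2 x2=0xf2 x3=0xa6  N=0 Z=0
-- IRQ taken; context saved, return-PC = 6 --
mismatch: x1: reported 0xb2 vs actual 0xf2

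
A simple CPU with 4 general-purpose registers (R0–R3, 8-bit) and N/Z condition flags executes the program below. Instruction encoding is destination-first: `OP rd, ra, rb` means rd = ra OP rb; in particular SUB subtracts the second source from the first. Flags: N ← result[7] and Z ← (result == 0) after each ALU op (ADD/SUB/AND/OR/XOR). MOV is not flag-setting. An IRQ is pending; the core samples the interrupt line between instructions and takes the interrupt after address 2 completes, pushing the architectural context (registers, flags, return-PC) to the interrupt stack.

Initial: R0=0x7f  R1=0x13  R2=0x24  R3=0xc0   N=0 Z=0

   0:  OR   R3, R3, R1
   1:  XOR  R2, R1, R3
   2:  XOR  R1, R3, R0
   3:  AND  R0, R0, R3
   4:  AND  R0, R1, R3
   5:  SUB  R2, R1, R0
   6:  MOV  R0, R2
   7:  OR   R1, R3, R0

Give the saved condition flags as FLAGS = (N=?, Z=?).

FLAGS = (N=1, Z=0)

after  0: R0=0x7f R1=0x13 R2=0x24 R3=0xd3  N=1 Z=0
after  1: R0=0x7f R1=0x13 R2=0xc0 R3=0xd3  N=1 Z=0
after  2: R0=0x7f R1=0xac R2=0xc0 R3=0xd3  N=1 Z=0
-- IRQ taken; context saved, return-PC = 3 --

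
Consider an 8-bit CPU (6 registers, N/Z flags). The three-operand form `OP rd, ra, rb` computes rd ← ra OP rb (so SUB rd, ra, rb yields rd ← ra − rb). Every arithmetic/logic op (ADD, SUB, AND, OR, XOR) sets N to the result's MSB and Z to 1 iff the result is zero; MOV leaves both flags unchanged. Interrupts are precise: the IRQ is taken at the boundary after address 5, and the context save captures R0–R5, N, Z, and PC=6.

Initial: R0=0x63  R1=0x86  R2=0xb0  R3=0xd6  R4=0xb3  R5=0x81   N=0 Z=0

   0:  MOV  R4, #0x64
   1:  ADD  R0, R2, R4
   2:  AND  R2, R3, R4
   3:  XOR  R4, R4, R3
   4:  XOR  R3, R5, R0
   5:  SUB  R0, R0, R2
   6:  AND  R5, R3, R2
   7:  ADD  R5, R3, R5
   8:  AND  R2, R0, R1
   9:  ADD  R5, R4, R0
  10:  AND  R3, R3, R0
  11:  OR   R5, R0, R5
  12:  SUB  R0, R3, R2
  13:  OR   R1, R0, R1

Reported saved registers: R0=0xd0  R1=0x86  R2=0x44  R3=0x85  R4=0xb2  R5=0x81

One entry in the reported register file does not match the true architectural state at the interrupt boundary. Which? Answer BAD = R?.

after  0: R0=0x63 R1=0x86 R2=0xb0 R3=0xd6 R4=0x64 R5=0x81  N=0 Z=0
after  1: R0=0x14 R1=0x86 R2=0xb0 R3=0xd6 R4=0x64 R5=0x81  N=0 Z=0
after  2: R0=0x14 R1=0x86 R2=0x44 R3=0xd6 R4=0x64 R5=0x81  N=0 Z=0
after  3: R0=0x14 R1=0x86 R2=0x44 R3=0xd6 R4=0xb2 R5=0x81  N=1 Z=0
after  4: R0=0x14 R1=0x86 R2=0x44 R3=0x95 R4=0xb2 R5=0x81  N=1 Z=0
after  5: R0=0xd0 R1=0x86 R2=0x44 R3=0x95 R4=0xb2 R5=0x81  N=1 Z=0
-- IRQ taken; context saved, return-PC = 6 --
mismatch: R3: reported 0x85 vs actual 0x95

BAD = R3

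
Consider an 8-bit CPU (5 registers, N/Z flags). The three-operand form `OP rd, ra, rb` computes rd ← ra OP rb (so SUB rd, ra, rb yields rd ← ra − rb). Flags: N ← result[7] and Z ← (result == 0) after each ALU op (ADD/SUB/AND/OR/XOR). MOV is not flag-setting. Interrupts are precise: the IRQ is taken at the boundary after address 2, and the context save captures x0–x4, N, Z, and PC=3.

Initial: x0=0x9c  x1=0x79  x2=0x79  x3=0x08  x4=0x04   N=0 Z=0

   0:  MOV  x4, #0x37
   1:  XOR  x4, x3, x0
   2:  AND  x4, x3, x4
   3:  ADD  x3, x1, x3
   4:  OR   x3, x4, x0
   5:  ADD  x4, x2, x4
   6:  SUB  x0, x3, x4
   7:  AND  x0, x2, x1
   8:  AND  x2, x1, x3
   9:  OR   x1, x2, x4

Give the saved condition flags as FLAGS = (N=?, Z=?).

after  0: x0=0x9c x1=0x79 x2=0x79 x3=0x08 x4=0x37  N=0 Z=0
after  1: x0=0x9c x1=0x79 x2=0x79 x3=0x08 x4=0x94  N=1 Z=0
after  2: x0=0x9c x1=0x79 x2=0x79 x3=0x08 x4=0x00  N=0 Z=1
-- IRQ taken; context saved, return-PC = 3 --

FLAGS = (N=0, Z=1)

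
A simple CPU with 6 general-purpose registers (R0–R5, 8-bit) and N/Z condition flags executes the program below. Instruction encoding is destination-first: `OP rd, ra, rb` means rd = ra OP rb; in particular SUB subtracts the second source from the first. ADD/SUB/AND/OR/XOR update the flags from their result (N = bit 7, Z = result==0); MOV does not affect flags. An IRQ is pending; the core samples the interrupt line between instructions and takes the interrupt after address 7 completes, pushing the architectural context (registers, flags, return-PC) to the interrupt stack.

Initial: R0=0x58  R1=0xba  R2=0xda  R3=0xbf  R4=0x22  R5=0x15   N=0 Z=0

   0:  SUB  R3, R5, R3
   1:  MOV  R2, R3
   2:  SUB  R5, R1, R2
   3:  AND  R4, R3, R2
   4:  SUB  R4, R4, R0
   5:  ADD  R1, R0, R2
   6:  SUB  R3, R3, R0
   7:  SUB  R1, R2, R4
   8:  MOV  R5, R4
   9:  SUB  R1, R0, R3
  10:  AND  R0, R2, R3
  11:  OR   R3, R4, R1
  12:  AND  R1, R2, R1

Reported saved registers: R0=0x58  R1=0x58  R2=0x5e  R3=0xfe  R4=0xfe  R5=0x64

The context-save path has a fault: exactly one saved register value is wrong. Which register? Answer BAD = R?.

BAD = R2

after  0: R0=0x58 R1=0xba R2=0xda R3=0x56 R4=0x22 R5=0x15  N=0 Z=0
after  1: R0=0x58 R1=0xba R2=0x56 R3=0x56 R4=0x22 R5=0x15  N=0 Z=0
after  2: R0=0x58 R1=0xba R2=0x56 R3=0x56 R4=0x22 R5=0x64  N=0 Z=0
after  3: R0=0x58 R1=0xba R2=0x56 R3=0x56 R4=0x56 R5=0x64  N=0 Z=0
after  4: R0=0x58 R1=0xba R2=0x56 R3=0x56 R4=0xfe R5=0x64  N=1 Z=0
after  5: R0=0x58 R1=0xae R2=0x56 R3=0x56 R4=0xfe R5=0x64  N=1 Z=0
after  6: R0=0x58 R1=0xae R2=0x56 R3=0xfe R4=0xfe R5=0x64  N=1 Z=0
after  7: R0=0x58 R1=0x58 R2=0x56 R3=0xfe R4=0xfe R5=0x64  N=0 Z=0
-- IRQ taken; context saved, return-PC = 8 --
mismatch: R2: reported 0x5e vs actual 0x56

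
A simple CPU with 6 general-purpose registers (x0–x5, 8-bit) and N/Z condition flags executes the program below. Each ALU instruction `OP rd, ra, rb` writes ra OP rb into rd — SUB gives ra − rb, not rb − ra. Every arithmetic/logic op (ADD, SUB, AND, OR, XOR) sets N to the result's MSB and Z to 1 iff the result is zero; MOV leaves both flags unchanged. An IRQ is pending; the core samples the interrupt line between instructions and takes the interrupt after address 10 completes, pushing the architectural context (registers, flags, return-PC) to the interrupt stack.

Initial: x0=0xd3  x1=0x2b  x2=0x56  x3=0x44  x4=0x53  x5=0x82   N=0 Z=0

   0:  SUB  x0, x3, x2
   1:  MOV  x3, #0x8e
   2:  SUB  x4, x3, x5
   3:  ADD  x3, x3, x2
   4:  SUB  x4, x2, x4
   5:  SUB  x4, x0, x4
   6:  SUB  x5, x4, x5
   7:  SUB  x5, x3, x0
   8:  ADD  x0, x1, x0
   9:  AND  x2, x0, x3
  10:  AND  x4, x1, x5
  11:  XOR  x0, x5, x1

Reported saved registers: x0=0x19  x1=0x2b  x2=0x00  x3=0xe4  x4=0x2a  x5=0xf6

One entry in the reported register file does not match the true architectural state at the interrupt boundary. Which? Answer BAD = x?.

BAD = x4

after  0: x0=0xee x1=0x2b x2=0x56 x3=0x44 x4=0x53 x5=0x82  N=1 Z=0
after  1: x0=0xee x1=0x2b x2=0x56 x3=0x8e x4=0x53 x5=0x82  N=1 Z=0
after  2: x0=0xee x1=0x2b x2=0x56 x3=0x8e x4=0x0c x5=0x82  N=0 Z=0
after  3: x0=0xee x1=0x2b x2=0x56 x3=0xe4 x4=0x0c x5=0x82  N=1 Z=0
after  4: x0=0xee x1=0x2b x2=0x56 x3=0xe4 x4=0x4a x5=0x82  N=0 Z=0
after  5: x0=0xee x1=0x2b x2=0x56 x3=0xe4 x4=0xa4 x5=0x82  N=1 Z=0
after  6: x0=0xee x1=0x2b x2=0x56 x3=0xe4 x4=0xa4 x5=0x22  N=0 Z=0
after  7: x0=0xee x1=0x2b x2=0x56 x3=0xe4 x4=0xa4 x5=0xf6  N=1 Z=0
after  8: x0=0x19 x1=0x2b x2=0x56 x3=0xe4 x4=0xa4 x5=0xf6  N=0 Z=0
after  9: x0=0x19 x1=0x2b x2=0x00 x3=0xe4 x4=0xa4 x5=0xf6  N=0 Z=1
after 10: x0=0x19 x1=0x2b x2=0x00 x3=0xe4 x4=0x22 x5=0xf6  N=0 Z=0
-- IRQ taken; context saved, return-PC = 11 --
mismatch: x4: reported 0x2a vs actual 0x22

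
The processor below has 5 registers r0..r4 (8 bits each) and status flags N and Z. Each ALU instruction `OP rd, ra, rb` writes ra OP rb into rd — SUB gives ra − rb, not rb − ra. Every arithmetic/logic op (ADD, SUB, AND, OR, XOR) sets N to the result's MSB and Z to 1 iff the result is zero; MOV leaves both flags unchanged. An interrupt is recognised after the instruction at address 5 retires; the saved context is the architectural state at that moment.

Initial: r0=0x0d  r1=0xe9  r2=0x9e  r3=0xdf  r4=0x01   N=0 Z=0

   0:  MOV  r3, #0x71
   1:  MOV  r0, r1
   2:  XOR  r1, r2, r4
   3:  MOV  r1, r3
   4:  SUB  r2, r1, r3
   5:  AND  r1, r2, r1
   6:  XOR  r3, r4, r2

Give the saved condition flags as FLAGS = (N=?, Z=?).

FLAGS = (N=0, Z=1)

after  0: r0=0x0d r1=0xe9 r2=0x9e r3=0x71 r4=0x01  N=0 Z=0
after  1: r0=0xe9 r1=0xe9 r2=0x9e r3=0x71 r4=0x01  N=0 Z=0
after  2: r0=0xe9 r1=0x9f r2=0x9e r3=0x71 r4=0x01  N=1 Z=0
after  3: r0=0xe9 r1=0x71 r2=0x9e r3=0x71 r4=0x01  N=1 Z=0
after  4: r0=0xe9 r1=0x71 r2=0x00 r3=0x71 r4=0x01  N=0 Z=1
after  5: r0=0xe9 r1=0x00 r2=0x00 r3=0x71 r4=0x01  N=0 Z=1
-- IRQ taken; context saved, return-PC = 6 --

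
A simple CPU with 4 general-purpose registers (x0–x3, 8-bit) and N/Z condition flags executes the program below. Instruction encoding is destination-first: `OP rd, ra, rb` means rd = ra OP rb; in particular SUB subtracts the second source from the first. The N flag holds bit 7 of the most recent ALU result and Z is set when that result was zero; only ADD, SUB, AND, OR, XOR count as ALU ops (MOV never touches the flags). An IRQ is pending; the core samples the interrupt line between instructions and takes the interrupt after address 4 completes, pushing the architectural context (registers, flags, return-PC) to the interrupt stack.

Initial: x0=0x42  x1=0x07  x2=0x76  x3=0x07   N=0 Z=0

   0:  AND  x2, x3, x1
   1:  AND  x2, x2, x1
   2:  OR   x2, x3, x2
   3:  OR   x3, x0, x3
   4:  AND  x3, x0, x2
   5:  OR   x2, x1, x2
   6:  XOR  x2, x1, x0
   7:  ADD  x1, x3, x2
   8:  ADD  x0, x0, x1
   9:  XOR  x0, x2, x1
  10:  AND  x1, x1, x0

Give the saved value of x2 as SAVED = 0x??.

after  0: x0=0x42 x1=0x07 x2=0x07 x3=0x07  N=0 Z=0
after  1: x0=0x42 x1=0x07 x2=0x07 x3=0x07  N=0 Z=0
after  2: x0=0x42 x1=0x07 x2=0x07 x3=0x07  N=0 Z=0
after  3: x0=0x42 x1=0x07 x2=0x07 x3=0x47  N=0 Z=0
after  4: x0=0x42 x1=0x07 x2=0x07 x3=0x02  N=0 Z=0
-- IRQ taken; context saved, return-PC = 5 --

SAVED = 0x07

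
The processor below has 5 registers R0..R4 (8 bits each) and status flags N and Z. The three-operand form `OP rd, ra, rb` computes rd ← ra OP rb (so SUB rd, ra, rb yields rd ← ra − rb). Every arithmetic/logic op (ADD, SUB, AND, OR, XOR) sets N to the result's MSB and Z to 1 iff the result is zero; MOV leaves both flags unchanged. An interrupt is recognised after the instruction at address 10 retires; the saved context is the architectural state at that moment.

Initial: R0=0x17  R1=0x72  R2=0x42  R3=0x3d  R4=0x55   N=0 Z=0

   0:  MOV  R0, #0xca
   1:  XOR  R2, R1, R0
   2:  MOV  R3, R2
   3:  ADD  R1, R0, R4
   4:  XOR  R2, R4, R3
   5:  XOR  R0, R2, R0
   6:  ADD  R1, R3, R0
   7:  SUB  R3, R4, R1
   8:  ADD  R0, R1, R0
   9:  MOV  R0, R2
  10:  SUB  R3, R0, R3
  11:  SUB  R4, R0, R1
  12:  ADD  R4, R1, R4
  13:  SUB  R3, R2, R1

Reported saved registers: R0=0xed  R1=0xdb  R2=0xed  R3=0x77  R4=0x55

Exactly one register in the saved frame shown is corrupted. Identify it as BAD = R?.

after  0: R0=0xca R1=0x72 R2=0x42 R3=0x3d R4=0x55  N=0 Z=0
after  1: R0=0xca R1=0x72 R2=0xb8 R3=0x3d R4=0x55  N=1 Z=0
after  2: R0=0xca R1=0x72 R2=0xb8 R3=0xb8 R4=0x55  N=1 Z=0
after  3: R0=0xca R1=0x1f R2=0xb8 R3=0xb8 R4=0x55  N=0 Z=0
after  4: R0=0xca R1=0x1f R2=0xed R3=0xb8 R4=0x55  N=1 Z=0
after  5: R0=0x27 R1=0x1f R2=0xed R3=0xb8 R4=0x55  N=0 Z=0
after  6: R0=0x27 R1=0xdf R2=0xed R3=0xb8 R4=0x55  N=1 Z=0
after  7: R0=0x27 R1=0xdf R2=0xed R3=0x76 R4=0x55  N=0 Z=0
after  8: R0=0x06 R1=0xdf R2=0xed R3=0x76 R4=0x55  N=0 Z=0
after  9: R0=0xed R1=0xdf R2=0xed R3=0x76 R4=0x55  N=0 Z=0
after 10: R0=0xed R1=0xdf R2=0xed R3=0x77 R4=0x55  N=0 Z=0
-- IRQ taken; context saved, return-PC = 11 --
mismatch: R1: reported 0xdb vs actual 0xdf

BAD = R1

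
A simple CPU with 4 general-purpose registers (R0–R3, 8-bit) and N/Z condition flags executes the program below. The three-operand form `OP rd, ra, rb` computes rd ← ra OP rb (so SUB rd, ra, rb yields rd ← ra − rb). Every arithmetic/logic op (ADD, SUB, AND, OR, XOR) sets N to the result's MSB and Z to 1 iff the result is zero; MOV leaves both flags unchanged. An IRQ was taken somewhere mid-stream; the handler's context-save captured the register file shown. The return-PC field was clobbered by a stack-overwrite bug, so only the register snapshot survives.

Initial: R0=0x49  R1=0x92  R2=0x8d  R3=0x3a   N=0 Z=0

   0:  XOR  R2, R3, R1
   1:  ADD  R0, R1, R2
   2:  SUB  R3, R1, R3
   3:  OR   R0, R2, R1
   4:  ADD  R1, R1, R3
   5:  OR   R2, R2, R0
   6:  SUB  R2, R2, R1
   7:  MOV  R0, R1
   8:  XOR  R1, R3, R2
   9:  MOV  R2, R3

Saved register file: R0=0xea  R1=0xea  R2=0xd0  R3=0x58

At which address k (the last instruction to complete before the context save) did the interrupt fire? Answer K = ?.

after  0: R0=0x49 R1=0x92 R2=0xa8 R3=0x3a  N=1 Z=0
after  1: R0=0x3a R1=0x92 R2=0xa8 R3=0x3a  N=0 Z=0
after  2: R0=0x3a R1=0x92 R2=0xa8 R3=0x58  N=0 Z=0
after  3: R0=0xba R1=0x92 R2=0xa8 R3=0x58  N=1 Z=0
after  4: R0=0xba R1=0xea R2=0xa8 R3=0x58  N=1 Z=0
after  5: R0=0xba R1=0xea R2=0xba R3=0x58  N=1 Z=0
after  6: R0=0xba R1=0xea R2=0xd0 R3=0x58  N=1 Z=0
after  7: R0=0xea R1=0xea R2=0xd0 R3=0x58  N=1 Z=0
-- IRQ taken; context saved, return-PC = 8 --

K = 7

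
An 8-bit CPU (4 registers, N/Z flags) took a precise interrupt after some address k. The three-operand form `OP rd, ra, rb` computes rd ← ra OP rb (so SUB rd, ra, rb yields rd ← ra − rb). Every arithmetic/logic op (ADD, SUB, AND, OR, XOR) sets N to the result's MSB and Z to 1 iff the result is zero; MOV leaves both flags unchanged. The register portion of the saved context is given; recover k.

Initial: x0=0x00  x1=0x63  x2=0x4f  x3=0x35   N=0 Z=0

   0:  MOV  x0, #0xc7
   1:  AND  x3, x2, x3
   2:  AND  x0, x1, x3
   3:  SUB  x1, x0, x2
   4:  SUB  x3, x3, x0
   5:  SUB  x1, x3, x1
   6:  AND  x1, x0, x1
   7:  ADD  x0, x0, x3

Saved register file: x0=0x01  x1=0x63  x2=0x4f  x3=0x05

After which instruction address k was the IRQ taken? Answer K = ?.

K = 2

after  0: x0=0xc7 x1=0x63 x2=0x4f x3=0x35  N=0 Z=0
after  1: x0=0xc7 x1=0x63 x2=0x4f x3=0x05  N=0 Z=0
after  2: x0=0x01 x1=0x63 x2=0x4f x3=0x05  N=0 Z=0
-- IRQ taken; context saved, return-PC = 3 --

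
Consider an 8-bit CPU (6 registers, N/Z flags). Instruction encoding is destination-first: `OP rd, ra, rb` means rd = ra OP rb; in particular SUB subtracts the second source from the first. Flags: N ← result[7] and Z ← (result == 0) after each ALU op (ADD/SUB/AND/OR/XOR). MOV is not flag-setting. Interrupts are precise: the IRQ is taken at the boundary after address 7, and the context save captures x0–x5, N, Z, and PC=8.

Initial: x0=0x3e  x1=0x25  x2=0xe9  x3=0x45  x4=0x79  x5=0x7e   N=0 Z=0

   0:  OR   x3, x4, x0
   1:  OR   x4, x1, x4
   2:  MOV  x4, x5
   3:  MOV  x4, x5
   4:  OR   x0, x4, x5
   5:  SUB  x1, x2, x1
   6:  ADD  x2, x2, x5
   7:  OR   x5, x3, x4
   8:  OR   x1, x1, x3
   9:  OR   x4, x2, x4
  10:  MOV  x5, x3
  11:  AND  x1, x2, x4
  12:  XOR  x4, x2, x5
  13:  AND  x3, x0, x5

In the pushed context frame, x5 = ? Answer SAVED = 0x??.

SAVED = 0x7f

after  0: x0=0x3e x1=0x25 x2=0xe9 x3=0x7f x4=0x79 x5=0x7e  N=0 Z=0
after  1: x0=0x3e x1=0x25 x2=0xe9 x3=0x7f x4=0x7d x5=0x7e  N=0 Z=0
after  2: x0=0x3e x1=0x25 x2=0xe9 x3=0x7f x4=0x7e x5=0x7e  N=0 Z=0
after  3: x0=0x3e x1=0x25 x2=0xe9 x3=0x7f x4=0x7e x5=0x7e  N=0 Z=0
after  4: x0=0x7e x1=0x25 x2=0xe9 x3=0x7f x4=0x7e x5=0x7e  N=0 Z=0
after  5: x0=0x7e x1=0xc4 x2=0xe9 x3=0x7f x4=0x7e x5=0x7e  N=1 Z=0
after  6: x0=0x7e x1=0xc4 x2=0x67 x3=0x7f x4=0x7e x5=0x7e  N=0 Z=0
after  7: x0=0x7e x1=0xc4 x2=0x67 x3=0x7f x4=0x7e x5=0x7f  N=0 Z=0
-- IRQ taken; context saved, return-PC = 8 --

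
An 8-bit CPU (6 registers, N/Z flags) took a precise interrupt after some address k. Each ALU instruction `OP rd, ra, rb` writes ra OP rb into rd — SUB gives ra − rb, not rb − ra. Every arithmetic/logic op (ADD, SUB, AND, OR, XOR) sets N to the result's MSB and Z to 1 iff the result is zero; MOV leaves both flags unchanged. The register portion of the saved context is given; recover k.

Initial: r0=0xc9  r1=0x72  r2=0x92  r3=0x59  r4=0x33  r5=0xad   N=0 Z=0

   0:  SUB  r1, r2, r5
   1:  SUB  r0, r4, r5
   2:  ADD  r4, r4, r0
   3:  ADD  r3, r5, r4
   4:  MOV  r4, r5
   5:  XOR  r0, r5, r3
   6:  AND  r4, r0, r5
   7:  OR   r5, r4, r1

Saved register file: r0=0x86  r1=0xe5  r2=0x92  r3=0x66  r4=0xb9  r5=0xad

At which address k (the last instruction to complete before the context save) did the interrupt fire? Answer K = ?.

K = 3

after  0: r0=0xc9 r1=0xe5 r2=0x92 r3=0x59 r4=0x33 r5=0xad  N=1 Z=0
after  1: r0=0x86 r1=0xe5 r2=0x92 r3=0x59 r4=0x33 r5=0xad  N=1 Z=0
after  2: r0=0x86 r1=0xe5 r2=0x92 r3=0x59 r4=0xb9 r5=0xad  N=1 Z=0
after  3: r0=0x86 r1=0xe5 r2=0x92 r3=0x66 r4=0xb9 r5=0xad  N=0 Z=0
-- IRQ taken; context saved, return-PC = 4 --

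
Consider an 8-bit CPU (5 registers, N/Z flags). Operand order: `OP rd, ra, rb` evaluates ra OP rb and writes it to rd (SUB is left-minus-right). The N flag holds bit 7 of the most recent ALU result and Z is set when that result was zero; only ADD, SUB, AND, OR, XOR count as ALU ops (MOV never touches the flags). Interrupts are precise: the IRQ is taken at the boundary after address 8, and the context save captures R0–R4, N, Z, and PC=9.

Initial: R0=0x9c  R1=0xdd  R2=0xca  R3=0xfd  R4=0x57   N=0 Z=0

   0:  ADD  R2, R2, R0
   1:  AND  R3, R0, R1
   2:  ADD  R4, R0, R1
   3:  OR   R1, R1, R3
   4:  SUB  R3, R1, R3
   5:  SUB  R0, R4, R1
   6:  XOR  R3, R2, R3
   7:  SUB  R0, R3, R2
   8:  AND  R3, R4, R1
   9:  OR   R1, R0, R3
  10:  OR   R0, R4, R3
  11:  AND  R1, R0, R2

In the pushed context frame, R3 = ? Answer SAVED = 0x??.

SAVED = 0x59

after  0: R0=0x9c R1=0xdd R2=0x66 R3=0xfd R4=0x57  N=0 Z=0
after  1: R0=0x9c R1=0xdd R2=0x66 R3=0x9c R4=0x57  N=1 Z=0
after  2: R0=0x9c R1=0xdd R2=0x66 R3=0x9c R4=0x79  N=0 Z=0
after  3: R0=0x9c R1=0xdd R2=0x66 R3=0x9c R4=0x79  N=1 Z=0
after  4: R0=0x9c R1=0xdd R2=0x66 R3=0x41 R4=0x79  N=0 Z=0
after  5: R0=0x9c R1=0xdd R2=0x66 R3=0x41 R4=0x79  N=1 Z=0
after  6: R0=0x9c R1=0xdd R2=0x66 R3=0x27 R4=0x79  N=0 Z=0
after  7: R0=0xc1 R1=0xdd R2=0x66 R3=0x27 R4=0x79  N=1 Z=0
after  8: R0=0xc1 R1=0xdd R2=0x66 R3=0x59 R4=0x79  N=0 Z=0
-- IRQ taken; context saved, return-PC = 9 --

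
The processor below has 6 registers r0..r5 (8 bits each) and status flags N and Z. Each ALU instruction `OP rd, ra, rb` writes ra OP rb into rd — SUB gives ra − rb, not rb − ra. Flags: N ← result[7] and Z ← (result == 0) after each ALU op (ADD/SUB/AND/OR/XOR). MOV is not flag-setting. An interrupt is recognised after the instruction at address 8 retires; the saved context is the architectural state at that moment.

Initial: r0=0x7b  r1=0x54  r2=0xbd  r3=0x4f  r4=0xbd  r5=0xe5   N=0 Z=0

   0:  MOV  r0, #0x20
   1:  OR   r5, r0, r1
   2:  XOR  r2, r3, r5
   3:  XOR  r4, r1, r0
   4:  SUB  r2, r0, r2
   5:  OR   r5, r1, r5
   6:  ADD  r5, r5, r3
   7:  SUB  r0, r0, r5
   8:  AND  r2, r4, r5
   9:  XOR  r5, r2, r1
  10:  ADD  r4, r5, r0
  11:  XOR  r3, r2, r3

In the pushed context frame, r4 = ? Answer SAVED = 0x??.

after  0: r0=0x20 r1=0x54 r2=0xbd r3=0x4f r4=0xbd r5=0xe5  N=0 Z=0
after  1: r0=0x20 r1=0x54 r2=0xbd r3=0x4f r4=0xbd r5=0x74  N=0 Z=0
after  2: r0=0x20 r1=0x54 r2=0x3b r3=0x4f r4=0xbd r5=0x74  N=0 Z=0
after  3: r0=0x20 r1=0x54 r2=0x3b r3=0x4f r4=0x74 r5=0x74  N=0 Z=0
after  4: r0=0x20 r1=0x54 r2=0xe5 r3=0x4f r4=0x74 r5=0x74  N=1 Z=0
after  5: r0=0x20 r1=0x54 r2=0xe5 r3=0x4f r4=0x74 r5=0x74  N=0 Z=0
after  6: r0=0x20 r1=0x54 r2=0xe5 r3=0x4f r4=0x74 r5=0xc3  N=1 Z=0
after  7: r0=0x5d r1=0x54 r2=0xe5 r3=0x4f r4=0x74 r5=0xc3  N=0 Z=0
after  8: r0=0x5d r1=0x54 r2=0x40 r3=0x4f r4=0x74 r5=0xc3  N=0 Z=0
-- IRQ taken; context saved, return-PC = 9 --

SAVED = 0x74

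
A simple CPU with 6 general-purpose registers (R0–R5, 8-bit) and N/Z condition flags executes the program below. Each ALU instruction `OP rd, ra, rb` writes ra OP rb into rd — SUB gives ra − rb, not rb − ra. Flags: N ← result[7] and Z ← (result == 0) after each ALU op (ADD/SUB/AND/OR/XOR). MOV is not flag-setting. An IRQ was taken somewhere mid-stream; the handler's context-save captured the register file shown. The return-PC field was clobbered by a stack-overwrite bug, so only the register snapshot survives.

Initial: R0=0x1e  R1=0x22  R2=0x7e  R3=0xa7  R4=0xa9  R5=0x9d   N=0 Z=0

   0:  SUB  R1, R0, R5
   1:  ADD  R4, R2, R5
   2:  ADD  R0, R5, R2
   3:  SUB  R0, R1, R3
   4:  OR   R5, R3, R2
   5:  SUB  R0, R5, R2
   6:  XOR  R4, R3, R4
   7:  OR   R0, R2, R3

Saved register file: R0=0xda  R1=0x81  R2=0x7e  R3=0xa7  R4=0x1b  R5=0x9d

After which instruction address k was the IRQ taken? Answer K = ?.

K = 3

after  0: R0=0x1e R1=0x81 R2=0x7e R3=0xa7 R4=0xa9 R5=0x9d  N=1 Z=0
after  1: R0=0x1e R1=0x81 R2=0x7e R3=0xa7 R4=0x1b R5=0x9d  N=0 Z=0
after  2: R0=0x1b R1=0x81 R2=0x7e R3=0xa7 R4=0x1b R5=0x9d  N=0 Z=0
after  3: R0=0xda R1=0x81 R2=0x7e R3=0xa7 R4=0x1b R5=0x9d  N=1 Z=0
-- IRQ taken; context saved, return-PC = 4 --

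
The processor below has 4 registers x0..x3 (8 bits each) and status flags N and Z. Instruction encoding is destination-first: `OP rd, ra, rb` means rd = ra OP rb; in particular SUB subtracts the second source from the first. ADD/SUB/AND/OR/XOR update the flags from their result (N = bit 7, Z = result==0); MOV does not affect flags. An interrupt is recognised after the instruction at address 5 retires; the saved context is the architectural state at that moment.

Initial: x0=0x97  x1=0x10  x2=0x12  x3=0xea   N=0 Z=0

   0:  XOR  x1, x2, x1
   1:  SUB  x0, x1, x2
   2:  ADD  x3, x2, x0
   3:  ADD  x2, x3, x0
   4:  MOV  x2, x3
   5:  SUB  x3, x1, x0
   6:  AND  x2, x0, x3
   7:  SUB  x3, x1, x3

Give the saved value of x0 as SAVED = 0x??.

SAVED = 0xf0

after  0: x0=0x97 x1=0x02 x2=0x12 x3=0xea  N=0 Z=0
after  1: x0=0xf0 x1=0x02 x2=0x12 x3=0xea  N=1 Z=0
after  2: x0=0xf0 x1=0x02 x2=0x12 x3=0x02  N=0 Z=0
after  3: x0=0xf0 x1=0x02 x2=0xf2 x3=0x02  N=1 Z=0
after  4: x0=0xf0 x1=0x02 x2=0x02 x3=0x02  N=1 Z=0
after  5: x0=0xf0 x1=0x02 x2=0x02 x3=0x12  N=0 Z=0
-- IRQ taken; context saved, return-PC = 6 --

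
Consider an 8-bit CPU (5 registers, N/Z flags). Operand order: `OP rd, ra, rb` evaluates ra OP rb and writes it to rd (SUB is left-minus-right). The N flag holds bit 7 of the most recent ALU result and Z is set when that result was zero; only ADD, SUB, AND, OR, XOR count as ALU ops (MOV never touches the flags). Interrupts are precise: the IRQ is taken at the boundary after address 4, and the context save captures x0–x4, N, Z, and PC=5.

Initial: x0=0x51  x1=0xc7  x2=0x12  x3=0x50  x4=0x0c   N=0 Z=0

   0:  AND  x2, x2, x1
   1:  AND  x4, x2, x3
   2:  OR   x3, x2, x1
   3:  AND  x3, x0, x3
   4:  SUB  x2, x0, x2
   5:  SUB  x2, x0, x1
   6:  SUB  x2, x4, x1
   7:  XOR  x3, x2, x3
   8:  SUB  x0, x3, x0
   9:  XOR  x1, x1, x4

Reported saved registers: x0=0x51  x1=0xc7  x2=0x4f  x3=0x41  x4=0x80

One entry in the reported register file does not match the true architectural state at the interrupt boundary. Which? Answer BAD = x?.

BAD = x4

after  0: x0=0x51 x1=0xc7 x2=0x02 x3=0x50 x4=0x0c  N=0 Z=0
after  1: x0=0x51 x1=0xc7 x2=0x02 x3=0x50 x4=0x00  N=0 Z=1
after  2: x0=0x51 x1=0xc7 x2=0x02 x3=0xc7 x4=0x00  N=1 Z=0
after  3: x0=0x51 x1=0xc7 x2=0x02 x3=0x41 x4=0x00  N=0 Z=0
after  4: x0=0x51 x1=0xc7 x2=0x4f x3=0x41 x4=0x00  N=0 Z=0
-- IRQ taken; context saved, return-PC = 5 --
mismatch: x4: reported 0x80 vs actual 0x00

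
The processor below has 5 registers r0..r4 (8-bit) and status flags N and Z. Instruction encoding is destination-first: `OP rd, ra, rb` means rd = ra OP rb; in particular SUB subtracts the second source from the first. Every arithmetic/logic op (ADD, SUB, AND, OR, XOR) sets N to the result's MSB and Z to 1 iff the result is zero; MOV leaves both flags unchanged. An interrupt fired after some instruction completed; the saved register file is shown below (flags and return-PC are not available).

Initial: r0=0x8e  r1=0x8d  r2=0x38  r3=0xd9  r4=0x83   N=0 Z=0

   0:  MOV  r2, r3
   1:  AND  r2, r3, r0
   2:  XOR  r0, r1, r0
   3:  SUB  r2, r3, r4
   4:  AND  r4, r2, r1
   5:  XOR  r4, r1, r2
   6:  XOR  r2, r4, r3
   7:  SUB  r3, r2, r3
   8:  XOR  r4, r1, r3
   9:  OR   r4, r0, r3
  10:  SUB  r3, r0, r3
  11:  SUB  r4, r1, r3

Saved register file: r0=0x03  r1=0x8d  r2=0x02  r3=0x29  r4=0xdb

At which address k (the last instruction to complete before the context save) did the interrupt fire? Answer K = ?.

K = 7

after  0: r0=0x8e r1=0x8d r2=0xd9 r3=0xd9 r4=0x83  N=0 Z=0
after  1: r0=0x8e r1=0x8d r2=0x88 r3=0xd9 r4=0x83  N=1 Z=0
after  2: r0=0x03 r1=0x8d r2=0x88 r3=0xd9 r4=0x83  N=0 Z=0
after  3: r0=0x03 r1=0x8d r2=0x56 r3=0xd9 r4=0x83  N=0 Z=0
after  4: r0=0x03 r1=0x8d r2=0x56 r3=0xd9 r4=0x04  N=0 Z=0
after  5: r0=0x03 r1=0x8d r2=0x56 r3=0xd9 r4=0xdb  N=1 Z=0
after  6: r0=0x03 r1=0x8d r2=0x02 r3=0xd9 r4=0xdb  N=0 Z=0
after  7: r0=0x03 r1=0x8d r2=0x02 r3=0x29 r4=0xdb  N=0 Z=0
-- IRQ taken; context saved, return-PC = 8 --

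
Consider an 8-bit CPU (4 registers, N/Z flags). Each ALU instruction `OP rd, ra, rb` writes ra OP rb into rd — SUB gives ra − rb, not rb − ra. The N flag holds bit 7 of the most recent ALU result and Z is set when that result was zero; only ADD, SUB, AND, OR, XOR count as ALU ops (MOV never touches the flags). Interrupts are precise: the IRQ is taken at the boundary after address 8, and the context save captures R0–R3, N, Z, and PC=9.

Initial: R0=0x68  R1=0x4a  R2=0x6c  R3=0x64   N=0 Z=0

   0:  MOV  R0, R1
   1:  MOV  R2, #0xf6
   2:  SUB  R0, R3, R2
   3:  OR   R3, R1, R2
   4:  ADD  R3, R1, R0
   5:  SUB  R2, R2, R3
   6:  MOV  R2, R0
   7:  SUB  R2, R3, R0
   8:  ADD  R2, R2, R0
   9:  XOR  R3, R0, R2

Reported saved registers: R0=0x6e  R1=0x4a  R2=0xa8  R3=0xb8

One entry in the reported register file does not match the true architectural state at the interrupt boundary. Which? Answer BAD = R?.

after  0: R0=0x4a R1=0x4a R2=0x6c R3=0x64  N=0 Z=0
after  1: R0=0x4a R1=0x4a R2=0xf6 R3=0x64  N=0 Z=0
after  2: R0=0x6e R1=0x4a R2=0xf6 R3=0x64  N=0 Z=0
after  3: R0=0x6e R1=0x4a R2=0xf6 R3=0xfe  N=1 Z=0
after  4: R0=0x6e R1=0x4a R2=0xf6 R3=0xb8  N=1 Z=0
after  5: R0=0x6e R1=0x4a R2=0x3e R3=0xb8  N=0 Z=0
after  6: R0=0x6e R1=0x4a R2=0x6e R3=0xb8  N=0 Z=0
after  7: R0=0x6e R1=0x4a R2=0x4a R3=0xb8  N=0 Z=0
after  8: R0=0x6e R1=0x4a R2=0xb8 R3=0xb8  N=1 Z=0
-- IRQ taken; context saved, return-PC = 9 --
mismatch: R2: reported 0xa8 vs actual 0xb8

BAD = R2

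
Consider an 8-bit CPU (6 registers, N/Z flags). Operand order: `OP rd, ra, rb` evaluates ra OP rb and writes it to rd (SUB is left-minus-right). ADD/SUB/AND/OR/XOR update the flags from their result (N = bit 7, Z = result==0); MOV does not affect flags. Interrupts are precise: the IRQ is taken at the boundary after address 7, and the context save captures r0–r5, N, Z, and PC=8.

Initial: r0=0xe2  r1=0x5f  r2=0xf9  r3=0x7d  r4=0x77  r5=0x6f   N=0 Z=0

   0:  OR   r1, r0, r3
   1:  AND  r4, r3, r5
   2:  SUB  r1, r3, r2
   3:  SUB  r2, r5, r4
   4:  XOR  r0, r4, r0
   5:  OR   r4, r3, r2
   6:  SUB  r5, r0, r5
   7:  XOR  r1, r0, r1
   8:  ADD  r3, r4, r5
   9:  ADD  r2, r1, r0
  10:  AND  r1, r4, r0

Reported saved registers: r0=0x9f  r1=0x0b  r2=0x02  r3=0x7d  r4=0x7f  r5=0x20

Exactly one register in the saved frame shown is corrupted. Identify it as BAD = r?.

BAD = r0

after  0: r0=0xe2 r1=0xff r2=0xf9 r3=0x7d r4=0x77 r5=0x6f  N=1 Z=0
after  1: r0=0xe2 r1=0xff r2=0xf9 r3=0x7d r4=0x6d r5=0x6f  N=0 Z=0
after  2: r0=0xe2 r1=0x84 r2=0xf9 r3=0x7d r4=0x6d r5=0x6f  N=1 Z=0
after  3: r0=0xe2 r1=0x84 r2=0x02 r3=0x7d r4=0x6d r5=0x6f  N=0 Z=0
after  4: r0=0x8f r1=0x84 r2=0x02 r3=0x7d r4=0x6d r5=0x6f  N=1 Z=0
after  5: r0=0x8f r1=0x84 r2=0x02 r3=0x7d r4=0x7f r5=0x6f  N=0 Z=0
after  6: r0=0x8f r1=0x84 r2=0x02 r3=0x7d r4=0x7f r5=0x20  N=0 Z=0
after  7: r0=0x8f r1=0x0b r2=0x02 r3=0x7d r4=0x7f r5=0x20  N=0 Z=0
-- IRQ taken; context saved, return-PC = 8 --
mismatch: r0: reported 0x9f vs actual 0x8f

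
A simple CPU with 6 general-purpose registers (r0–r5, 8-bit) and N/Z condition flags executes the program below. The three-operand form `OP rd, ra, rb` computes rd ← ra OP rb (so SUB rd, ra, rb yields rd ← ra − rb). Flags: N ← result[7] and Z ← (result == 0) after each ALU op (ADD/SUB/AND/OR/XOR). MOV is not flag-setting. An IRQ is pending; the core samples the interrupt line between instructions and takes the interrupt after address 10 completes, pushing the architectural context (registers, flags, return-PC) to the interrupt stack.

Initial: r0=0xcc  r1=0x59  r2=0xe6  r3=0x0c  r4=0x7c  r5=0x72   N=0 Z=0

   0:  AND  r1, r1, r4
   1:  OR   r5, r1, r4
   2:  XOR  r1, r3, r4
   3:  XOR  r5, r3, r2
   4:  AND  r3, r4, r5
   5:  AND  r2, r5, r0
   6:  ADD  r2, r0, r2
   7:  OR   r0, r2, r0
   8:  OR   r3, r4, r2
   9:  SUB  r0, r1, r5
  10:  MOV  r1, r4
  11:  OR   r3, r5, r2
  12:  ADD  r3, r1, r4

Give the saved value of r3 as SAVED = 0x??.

SAVED = 0xfc

after  0: r0=0xcc r1=0x58 r2=0xe6 r3=0x0c r4=0x7c r5=0x72  N=0 Z=0
after  1: r0=0xcc r1=0x58 r2=0xe6 r3=0x0c r4=0x7c r5=0x7c  N=0 Z=0
after  2: r0=0xcc r1=0x70 r2=0xe6 r3=0x0c r4=0x7c r5=0x7c  N=0 Z=0
after  3: r0=0xcc r1=0x70 r2=0xe6 r3=0x0c r4=0x7c r5=0xea  N=1 Z=0
after  4: r0=0xcc r1=0x70 r2=0xe6 r3=0x68 r4=0x7c r5=0xea  N=0 Z=0
after  5: r0=0xcc r1=0x70 r2=0xc8 r3=0x68 r4=0x7c r5=0xea  N=1 Z=0
after  6: r0=0xcc r1=0x70 r2=0x94 r3=0x68 r4=0x7c r5=0xea  N=1 Z=0
after  7: r0=0xdc r1=0x70 r2=0x94 r3=0x68 r4=0x7c r5=0xea  N=1 Z=0
after  8: r0=0xdc r1=0x70 r2=0x94 r3=0xfc r4=0x7c r5=0xea  N=1 Z=0
after  9: r0=0x86 r1=0x70 r2=0x94 r3=0xfc r4=0x7c r5=0xea  N=1 Z=0
after 10: r0=0x86 r1=0x7c r2=0x94 r3=0xfc r4=0x7c r5=0xea  N=1 Z=0
-- IRQ taken; context saved, return-PC = 11 --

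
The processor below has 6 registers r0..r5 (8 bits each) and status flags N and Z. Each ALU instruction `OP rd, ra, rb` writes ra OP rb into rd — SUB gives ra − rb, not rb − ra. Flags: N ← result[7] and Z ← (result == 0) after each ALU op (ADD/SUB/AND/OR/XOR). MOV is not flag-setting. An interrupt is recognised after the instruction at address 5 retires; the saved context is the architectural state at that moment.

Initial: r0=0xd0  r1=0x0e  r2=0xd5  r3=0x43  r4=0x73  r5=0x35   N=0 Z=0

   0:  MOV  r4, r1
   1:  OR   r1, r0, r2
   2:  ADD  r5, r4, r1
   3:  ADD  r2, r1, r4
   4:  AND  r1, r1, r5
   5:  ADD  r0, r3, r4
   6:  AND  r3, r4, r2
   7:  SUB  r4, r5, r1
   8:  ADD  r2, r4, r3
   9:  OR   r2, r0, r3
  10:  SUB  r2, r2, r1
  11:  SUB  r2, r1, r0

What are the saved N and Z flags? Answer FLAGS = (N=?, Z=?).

after  0: r0=0xd0 r1=0x0e r2=0xd5 r3=0x43 r4=0x0e r5=0x35  N=0 Z=0
after  1: r0=0xd0 r1=0xd5 r2=0xd5 r3=0x43 r4=0x0e r5=0x35  N=1 Z=0
after  2: r0=0xd0 r1=0xd5 r2=0xd5 r3=0x43 r4=0x0e r5=0xe3  N=1 Z=0
after  3: r0=0xd0 r1=0xd5 r2=0xe3 r3=0x43 r4=0x0e r5=0xe3  N=1 Z=0
after  4: r0=0xd0 r1=0xc1 r2=0xe3 r3=0x43 r4=0x0e r5=0xe3  N=1 Z=0
after  5: r0=0x51 r1=0xc1 r2=0xe3 r3=0x43 r4=0x0e r5=0xe3  N=0 Z=0
-- IRQ taken; context saved, return-PC = 6 --

FLAGS = (N=0, Z=0)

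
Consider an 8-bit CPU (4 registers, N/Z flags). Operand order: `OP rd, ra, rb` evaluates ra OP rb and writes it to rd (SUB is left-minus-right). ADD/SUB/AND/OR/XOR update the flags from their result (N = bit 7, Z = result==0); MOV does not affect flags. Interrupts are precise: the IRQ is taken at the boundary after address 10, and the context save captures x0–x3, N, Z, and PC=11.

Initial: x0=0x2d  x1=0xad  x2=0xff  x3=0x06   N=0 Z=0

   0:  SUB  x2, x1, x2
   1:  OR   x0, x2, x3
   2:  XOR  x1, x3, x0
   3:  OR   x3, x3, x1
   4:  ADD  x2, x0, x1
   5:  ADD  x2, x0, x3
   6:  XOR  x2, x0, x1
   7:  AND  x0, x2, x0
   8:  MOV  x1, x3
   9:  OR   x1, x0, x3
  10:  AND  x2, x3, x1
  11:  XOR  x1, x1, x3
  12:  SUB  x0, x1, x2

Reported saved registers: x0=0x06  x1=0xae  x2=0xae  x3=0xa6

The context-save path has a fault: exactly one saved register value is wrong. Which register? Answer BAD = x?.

after  0: x0=0x2d x1=0xad x2=0xae x3=0x06  N=1 Z=0
after  1: x0=0xae x1=0xad x2=0xae x3=0x06  N=1 Z=0
after  2: x0=0xae x1=0xa8 x2=0xae x3=0x06  N=1 Z=0
after  3: x0=0xae x1=0xa8 x2=0xae x3=0xae  N=1 Z=0
after  4: x0=0xae x1=0xa8 x2=0x56 x3=0xae  N=0 Z=0
after  5: x0=0xae x1=0xa8 x2=0x5c x3=0xae  N=0 Z=0
after  6: x0=0xae x1=0xa8 x2=0x06 x3=0xae  N=0 Z=0
after  7: x0=0x06 x1=0xa8 x2=0x06 x3=0xae  N=0 Z=0
after  8: x0=0x06 x1=0xae x2=0x06 x3=0xae  N=0 Z=0
after  9: x0=0x06 x1=0xae x2=0x06 x3=0xae  N=1 Z=0
after 10: x0=0x06 x1=0xae x2=0xae x3=0xae  N=1 Z=0
-- IRQ taken; context saved, return-PC = 11 --
mismatch: x3: reported 0xa6 vs actual 0xae

BAD = x3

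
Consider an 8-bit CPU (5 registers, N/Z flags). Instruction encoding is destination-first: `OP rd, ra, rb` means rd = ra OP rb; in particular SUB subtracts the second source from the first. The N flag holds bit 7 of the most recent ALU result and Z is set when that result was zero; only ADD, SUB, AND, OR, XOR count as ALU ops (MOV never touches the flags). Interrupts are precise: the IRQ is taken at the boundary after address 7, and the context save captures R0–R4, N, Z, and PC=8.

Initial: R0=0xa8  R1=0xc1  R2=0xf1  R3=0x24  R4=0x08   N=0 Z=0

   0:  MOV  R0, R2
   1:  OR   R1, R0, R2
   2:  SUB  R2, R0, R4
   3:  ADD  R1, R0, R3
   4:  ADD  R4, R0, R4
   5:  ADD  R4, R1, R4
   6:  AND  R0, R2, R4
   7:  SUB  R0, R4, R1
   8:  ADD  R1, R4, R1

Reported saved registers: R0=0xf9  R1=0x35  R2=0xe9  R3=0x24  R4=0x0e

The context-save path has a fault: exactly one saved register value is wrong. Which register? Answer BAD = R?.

BAD = R1

after  0: R0=0xf1 R1=0xc1 R2=0xf1 R3=0x24 R4=0x08  N=0 Z=0
after  1: R0=0xf1 R1=0xf1 R2=0xf1 R3=0x24 R4=0x08  N=1 Z=0
after  2: R0=0xf1 R1=0xf1 R2=0xe9 R3=0x24 R4=0x08  N=1 Z=0
after  3: R0=0xf1 R1=0x15 R2=0xe9 R3=0x24 R4=0x08  N=0 Z=0
after  4: R0=0xf1 R1=0x15 R2=0xe9 R3=0x24 R4=0xf9  N=1 Z=0
after  5: R0=0xf1 R1=0x15 R2=0xe9 R3=0x24 R4=0x0e  N=0 Z=0
after  6: R0=0x08 R1=0x15 R2=0xe9 R3=0x24 R4=0x0e  N=0 Z=0
after  7: R0=0xf9 R1=0x15 R2=0xe9 R3=0x24 R4=0x0e  N=1 Z=0
-- IRQ taken; context saved, return-PC = 8 --
mismatch: R1: reported 0x35 vs actual 0x15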